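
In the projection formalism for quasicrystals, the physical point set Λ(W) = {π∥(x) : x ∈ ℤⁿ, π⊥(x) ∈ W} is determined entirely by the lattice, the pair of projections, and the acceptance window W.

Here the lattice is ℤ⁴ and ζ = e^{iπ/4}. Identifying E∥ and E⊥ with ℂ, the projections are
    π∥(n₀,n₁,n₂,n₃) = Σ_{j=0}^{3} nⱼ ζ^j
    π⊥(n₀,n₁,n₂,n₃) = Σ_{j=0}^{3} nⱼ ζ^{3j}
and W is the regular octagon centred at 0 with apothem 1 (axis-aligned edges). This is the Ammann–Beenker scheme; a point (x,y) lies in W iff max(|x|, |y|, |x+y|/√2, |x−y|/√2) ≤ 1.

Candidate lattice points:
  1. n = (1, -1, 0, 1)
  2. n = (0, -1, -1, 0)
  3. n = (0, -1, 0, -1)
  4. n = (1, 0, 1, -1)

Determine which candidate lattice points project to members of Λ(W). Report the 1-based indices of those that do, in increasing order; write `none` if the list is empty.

Internal map: ζ^{3j} for j=0..3 gives (1,0), (−√2/2,√2/2), (0,−1), (√2/2,√2/2).
candidate 1: n = (1, -1, 0, 1) → π⊥ ≈ (+2.4142, +0.0000); max(|x|,|y|,|x±y|/√2) = 2.4142 > 1 ⇒ ∉ W
candidate 2: n = (0, -1, -1, 0) → π⊥ ≈ (+0.7071, +0.2929); max(|x|,|y|,|x±y|/√2) = 0.7071 ≤ 1 ⇒ ∈ W
candidate 3: n = (0, -1, 0, -1) → π⊥ ≈ (+0.0000, -1.4142); max(|x|,|y|,|x±y|/√2) = 1.4142 > 1 ⇒ ∉ W
candidate 4: n = (1, 0, 1, -1) → π⊥ ≈ (+0.2929, -1.7071); max(|x|,|y|,|x±y|/√2) = 1.7071 > 1 ⇒ ∉ W

2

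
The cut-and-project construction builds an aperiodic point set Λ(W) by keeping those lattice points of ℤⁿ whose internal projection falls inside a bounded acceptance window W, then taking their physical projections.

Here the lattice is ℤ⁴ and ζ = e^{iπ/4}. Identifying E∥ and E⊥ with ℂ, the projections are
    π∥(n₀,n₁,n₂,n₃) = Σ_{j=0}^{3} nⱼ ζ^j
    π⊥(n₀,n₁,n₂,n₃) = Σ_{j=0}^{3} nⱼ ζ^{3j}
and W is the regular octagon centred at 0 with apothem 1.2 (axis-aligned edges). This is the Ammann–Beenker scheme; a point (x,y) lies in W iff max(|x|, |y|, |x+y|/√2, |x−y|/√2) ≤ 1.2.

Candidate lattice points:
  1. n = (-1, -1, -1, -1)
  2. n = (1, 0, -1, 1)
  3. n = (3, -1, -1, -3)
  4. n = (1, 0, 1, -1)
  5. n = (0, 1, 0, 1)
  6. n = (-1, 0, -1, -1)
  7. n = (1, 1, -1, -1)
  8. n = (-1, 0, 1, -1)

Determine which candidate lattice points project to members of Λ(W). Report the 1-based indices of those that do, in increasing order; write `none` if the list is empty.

Internal map: ζ^{3j} for j=0..3 gives (1,0), (−√2/2,√2/2), (0,−1), (√2/2,√2/2).
candidate 1: n = (-1, -1, -1, -1) → π⊥ ≈ (-1.0000, -0.4142); max(|x|,|y|,|x±y|/√2) = 1.0000 ≤ 1.2 ⇒ ∈ W
candidate 2: n = (1, 0, -1, 1) → π⊥ ≈ (+1.7071, +1.7071); max(|x|,|y|,|x±y|/√2) = 2.4142 > 1.2 ⇒ ∉ W
candidate 3: n = (3, -1, -1, -3) → π⊥ ≈ (+1.5858, -1.8284); max(|x|,|y|,|x±y|/√2) = 2.4142 > 1.2 ⇒ ∉ W
candidate 4: n = (1, 0, 1, -1) → π⊥ ≈ (+0.2929, -1.7071); max(|x|,|y|,|x±y|/√2) = 1.7071 > 1.2 ⇒ ∉ W
candidate 5: n = (0, 1, 0, 1) → π⊥ ≈ (+0.0000, +1.4142); max(|x|,|y|,|x±y|/√2) = 1.4142 > 1.2 ⇒ ∉ W
candidate 6: n = (-1, 0, -1, -1) → π⊥ ≈ (-1.7071, +0.2929); max(|x|,|y|,|x±y|/√2) = 1.7071 > 1.2 ⇒ ∉ W
candidate 7: n = (1, 1, -1, -1) → π⊥ ≈ (-0.4142, +1.0000); max(|x|,|y|,|x±y|/√2) = 1.0000 ≤ 1.2 ⇒ ∈ W
candidate 8: n = (-1, 0, 1, -1) → π⊥ ≈ (-1.7071, -1.7071); max(|x|,|y|,|x±y|/√2) = 2.4142 > 1.2 ⇒ ∉ W

1, 7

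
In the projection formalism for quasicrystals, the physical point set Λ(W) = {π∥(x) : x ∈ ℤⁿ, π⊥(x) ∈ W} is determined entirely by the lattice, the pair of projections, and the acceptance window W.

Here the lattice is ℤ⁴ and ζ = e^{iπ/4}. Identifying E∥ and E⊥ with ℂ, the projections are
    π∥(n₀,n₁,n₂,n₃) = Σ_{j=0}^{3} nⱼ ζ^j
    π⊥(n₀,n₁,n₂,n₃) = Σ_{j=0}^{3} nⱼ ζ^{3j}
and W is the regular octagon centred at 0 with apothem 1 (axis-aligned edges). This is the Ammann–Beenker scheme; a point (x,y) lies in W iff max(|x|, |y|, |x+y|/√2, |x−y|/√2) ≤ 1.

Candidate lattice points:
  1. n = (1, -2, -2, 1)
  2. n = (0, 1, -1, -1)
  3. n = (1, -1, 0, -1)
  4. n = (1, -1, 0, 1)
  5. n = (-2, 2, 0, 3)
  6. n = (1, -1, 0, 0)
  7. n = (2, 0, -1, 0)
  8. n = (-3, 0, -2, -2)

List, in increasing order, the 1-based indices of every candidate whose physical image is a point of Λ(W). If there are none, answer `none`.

none

Internal map: ζ^{3j} for j=0..3 gives (1,0), (−√2/2,√2/2), (0,−1), (√2/2,√2/2).
candidate 1: n = (1, -2, -2, 1) → π⊥ ≈ (+3.1213, +1.2929); max(|x|,|y|,|x±y|/√2) = 3.1213 > 1 ⇒ ∉ W
candidate 2: n = (0, 1, -1, -1) → π⊥ ≈ (-1.4142, +1.0000); max(|x|,|y|,|x±y|/√2) = 1.7071 > 1 ⇒ ∉ W
candidate 3: n = (1, -1, 0, -1) → π⊥ ≈ (+1.0000, -1.4142); max(|x|,|y|,|x±y|/√2) = 1.7071 > 1 ⇒ ∉ W
candidate 4: n = (1, -1, 0, 1) → π⊥ ≈ (+2.4142, +0.0000); max(|x|,|y|,|x±y|/√2) = 2.4142 > 1 ⇒ ∉ W
candidate 5: n = (-2, 2, 0, 3) → π⊥ ≈ (-1.2929, +3.5355); max(|x|,|y|,|x±y|/√2) = 3.5355 > 1 ⇒ ∉ W
candidate 6: n = (1, -1, 0, 0) → π⊥ ≈ (+1.7071, -0.7071); max(|x|,|y|,|x±y|/√2) = 1.7071 > 1 ⇒ ∉ W
candidate 7: n = (2, 0, -1, 0) → π⊥ ≈ (+2.0000, +1.0000); max(|x|,|y|,|x±y|/√2) = 2.1213 > 1 ⇒ ∉ W
candidate 8: n = (-3, 0, -2, -2) → π⊥ ≈ (-4.4142, +0.5858); max(|x|,|y|,|x±y|/√2) = 4.4142 > 1 ⇒ ∉ W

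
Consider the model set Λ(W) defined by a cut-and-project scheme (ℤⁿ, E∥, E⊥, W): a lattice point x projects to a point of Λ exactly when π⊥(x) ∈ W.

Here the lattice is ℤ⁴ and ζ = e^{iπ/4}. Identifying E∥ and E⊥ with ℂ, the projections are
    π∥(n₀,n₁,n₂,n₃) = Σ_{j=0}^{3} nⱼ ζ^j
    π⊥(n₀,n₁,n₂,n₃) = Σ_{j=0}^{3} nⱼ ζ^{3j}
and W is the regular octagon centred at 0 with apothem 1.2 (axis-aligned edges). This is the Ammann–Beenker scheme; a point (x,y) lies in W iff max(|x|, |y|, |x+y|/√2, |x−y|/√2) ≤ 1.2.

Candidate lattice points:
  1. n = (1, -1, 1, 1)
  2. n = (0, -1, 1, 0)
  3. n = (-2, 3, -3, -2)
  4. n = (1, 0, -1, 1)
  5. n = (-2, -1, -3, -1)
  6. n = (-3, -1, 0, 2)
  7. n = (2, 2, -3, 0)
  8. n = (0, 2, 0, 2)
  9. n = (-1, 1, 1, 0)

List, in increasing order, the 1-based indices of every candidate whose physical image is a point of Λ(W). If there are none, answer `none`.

6

Internal map: ζ^{3j} for j=0..3 gives (1,0), (−√2/2,√2/2), (0,−1), (√2/2,√2/2).
candidate 1: n = (1, -1, 1, 1) → π⊥ ≈ (+2.414214, -1.000000); max(|x|,|y|,|x±y|/√2) = 2.414214 > 1.2 ⇒ ∉ W
candidate 2: n = (0, -1, 1, 0) → π⊥ ≈ (+0.707107, -1.707107); max(|x|,|y|,|x±y|/√2) = 1.707107 > 1.2 ⇒ ∉ W
candidate 3: n = (-2, 3, -3, -2) → π⊥ ≈ (-5.535534, +3.707107); max(|x|,|y|,|x±y|/√2) = 6.535534 > 1.2 ⇒ ∉ W
candidate 4: n = (1, 0, -1, 1) → π⊥ ≈ (+1.707107, +1.707107); max(|x|,|y|,|x±y|/√2) = 2.414214 > 1.2 ⇒ ∉ W
candidate 5: n = (-2, -1, -3, -1) → π⊥ ≈ (-2.000000, +1.585786); max(|x|,|y|,|x±y|/√2) = 2.535534 > 1.2 ⇒ ∉ W
candidate 6: n = (-3, -1, 0, 2) → π⊥ ≈ (-0.878680, +0.707107); max(|x|,|y|,|x±y|/√2) = 1.121320 ≤ 1.2 ⇒ ∈ W
candidate 7: n = (2, 2, -3, 0) → π⊥ ≈ (+0.585786, +4.414214); max(|x|,|y|,|x±y|/√2) = 4.414214 > 1.2 ⇒ ∉ W
candidate 8: n = (0, 2, 0, 2) → π⊥ ≈ (+0.000000, +2.828427); max(|x|,|y|,|x±y|/√2) = 2.828427 > 1.2 ⇒ ∉ W
candidate 9: n = (-1, 1, 1, 0) → π⊥ ≈ (-1.707107, -0.292893); max(|x|,|y|,|x±y|/√2) = 1.707107 > 1.2 ⇒ ∉ W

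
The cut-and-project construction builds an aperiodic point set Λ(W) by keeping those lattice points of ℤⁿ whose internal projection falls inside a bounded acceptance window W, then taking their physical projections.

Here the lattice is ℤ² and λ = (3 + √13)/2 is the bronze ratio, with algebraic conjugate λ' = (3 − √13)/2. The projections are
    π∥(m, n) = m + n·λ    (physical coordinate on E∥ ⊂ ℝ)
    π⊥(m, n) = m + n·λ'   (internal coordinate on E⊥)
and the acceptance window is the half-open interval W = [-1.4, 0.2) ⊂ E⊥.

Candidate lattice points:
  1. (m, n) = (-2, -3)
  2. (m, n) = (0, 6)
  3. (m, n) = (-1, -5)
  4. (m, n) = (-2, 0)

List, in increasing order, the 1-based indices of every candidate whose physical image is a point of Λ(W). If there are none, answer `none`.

1

Numerically λ ≈ 3.30278 and λ' = −1/λ ≈ -0.30278.
[1] lift (-2,-3): star map gives -1.09167; window check -1.4 ≤ -1.09167 < 0.2 is true → IN Λ
[2] lift (0,6): star map gives -1.81665; window check -1.4 ≤ -1.81665 < 0.2 is false → out
[3] lift (-1,-5): star map gives 0.51388; window check -1.4 ≤ 0.51388 < 0.2 is false → out
[4] lift (-2,0): star map gives -2.00000; window check -1.4 ≤ -2.00000 < 0.2 is false → out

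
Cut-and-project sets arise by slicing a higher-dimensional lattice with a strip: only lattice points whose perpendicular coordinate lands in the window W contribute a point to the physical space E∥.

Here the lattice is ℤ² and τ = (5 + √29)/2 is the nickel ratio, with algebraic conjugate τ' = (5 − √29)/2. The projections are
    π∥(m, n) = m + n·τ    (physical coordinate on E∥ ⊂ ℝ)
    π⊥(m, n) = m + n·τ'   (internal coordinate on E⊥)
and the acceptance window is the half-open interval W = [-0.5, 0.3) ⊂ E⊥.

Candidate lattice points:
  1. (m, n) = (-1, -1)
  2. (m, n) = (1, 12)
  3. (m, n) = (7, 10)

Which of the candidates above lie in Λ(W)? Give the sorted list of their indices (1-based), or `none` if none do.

none

Numerically τ ≈ 5.1926 and τ' = −1/τ ≈ -0.1926.
[1] lift (-1,-1): star map gives -0.8074; window check -0.5 ≤ -0.8074 < 0.3 is false → out
[2] lift (1,12): star map gives -1.3110; window check -0.5 ≤ -1.3110 < 0.3 is false → out
[3] lift (7,10): star map gives 5.0742; window check -0.5 ≤ 5.0742 < 0.3 is false → out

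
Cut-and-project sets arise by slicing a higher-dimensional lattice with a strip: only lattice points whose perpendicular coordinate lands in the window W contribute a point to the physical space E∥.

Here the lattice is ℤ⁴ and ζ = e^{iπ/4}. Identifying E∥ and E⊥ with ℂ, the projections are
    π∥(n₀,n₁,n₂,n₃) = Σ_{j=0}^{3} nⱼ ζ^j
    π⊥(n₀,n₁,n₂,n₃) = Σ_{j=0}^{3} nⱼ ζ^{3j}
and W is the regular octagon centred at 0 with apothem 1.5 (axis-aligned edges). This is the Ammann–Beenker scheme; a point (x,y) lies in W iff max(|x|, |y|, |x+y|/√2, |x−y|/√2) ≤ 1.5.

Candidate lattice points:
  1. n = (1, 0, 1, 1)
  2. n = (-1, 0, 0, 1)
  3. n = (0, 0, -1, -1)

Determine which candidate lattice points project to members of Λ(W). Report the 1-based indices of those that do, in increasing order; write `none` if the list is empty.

2, 3

π⊥(n) = n₀ + n₁ζ³ + n₂ζ⁶ + n₃ζ⁹ where ζ = e^{iπ/4}.
#1 (1, 0, 1, 1): internal (1.7071, -0.2929); octagon support 1.7071 vs apothem 1.5 → ∉ W
#2 (-1, 0, 0, 1): internal (-0.2929, 0.7071); octagon support 0.7071 vs apothem 1.5 → ∈ W
#3 (0, 0, -1, -1): internal (-0.7071, 0.2929); octagon support 0.7071 vs apothem 1.5 → ∈ W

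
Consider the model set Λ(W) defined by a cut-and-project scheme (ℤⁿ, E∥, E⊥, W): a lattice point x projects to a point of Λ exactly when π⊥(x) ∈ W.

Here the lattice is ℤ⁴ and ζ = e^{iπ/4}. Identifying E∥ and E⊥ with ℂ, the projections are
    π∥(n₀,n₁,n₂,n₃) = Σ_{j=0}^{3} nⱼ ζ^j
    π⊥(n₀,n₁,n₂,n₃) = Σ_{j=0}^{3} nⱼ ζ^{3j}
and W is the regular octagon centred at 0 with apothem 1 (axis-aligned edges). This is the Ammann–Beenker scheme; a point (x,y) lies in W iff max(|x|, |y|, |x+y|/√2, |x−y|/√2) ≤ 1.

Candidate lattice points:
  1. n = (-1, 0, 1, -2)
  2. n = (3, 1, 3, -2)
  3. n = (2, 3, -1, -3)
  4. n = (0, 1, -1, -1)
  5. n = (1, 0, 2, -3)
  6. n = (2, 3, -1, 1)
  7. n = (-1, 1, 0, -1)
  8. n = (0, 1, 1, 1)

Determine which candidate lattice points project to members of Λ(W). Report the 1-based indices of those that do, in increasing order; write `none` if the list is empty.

8

Internal map: ζ^{3j} for j=0..3 gives (1,0), (−√2/2,√2/2), (0,−1), (√2/2,√2/2).
candidate 1: n = (-1, 0, 1, -2) → π⊥ ≈ (-2.41421, -2.41421); max(|x|,|y|,|x±y|/√2) = 3.41421 > 1 ⇒ ∉ W
candidate 2: n = (3, 1, 3, -2) → π⊥ ≈ (+0.87868, -3.70711); max(|x|,|y|,|x±y|/√2) = 3.70711 > 1 ⇒ ∉ W
candidate 3: n = (2, 3, -1, -3) → π⊥ ≈ (-2.24264, +1.00000); max(|x|,|y|,|x±y|/√2) = 2.29289 > 1 ⇒ ∉ W
candidate 4: n = (0, 1, -1, -1) → π⊥ ≈ (-1.41421, +1.00000); max(|x|,|y|,|x±y|/√2) = 1.70711 > 1 ⇒ ∉ W
candidate 5: n = (1, 0, 2, -3) → π⊥ ≈ (-1.12132, -4.12132); max(|x|,|y|,|x±y|/√2) = 4.12132 > 1 ⇒ ∉ W
candidate 6: n = (2, 3, -1, 1) → π⊥ ≈ (+0.58579, +3.82843); max(|x|,|y|,|x±y|/√2) = 3.82843 > 1 ⇒ ∉ W
candidate 7: n = (-1, 1, 0, -1) → π⊥ ≈ (-2.41421, +0.00000); max(|x|,|y|,|x±y|/√2) = 2.41421 > 1 ⇒ ∉ W
candidate 8: n = (0, 1, 1, 1) → π⊥ ≈ (+0.00000, +0.41421); max(|x|,|y|,|x±y|/√2) = 0.41421 ≤ 1 ⇒ ∈ W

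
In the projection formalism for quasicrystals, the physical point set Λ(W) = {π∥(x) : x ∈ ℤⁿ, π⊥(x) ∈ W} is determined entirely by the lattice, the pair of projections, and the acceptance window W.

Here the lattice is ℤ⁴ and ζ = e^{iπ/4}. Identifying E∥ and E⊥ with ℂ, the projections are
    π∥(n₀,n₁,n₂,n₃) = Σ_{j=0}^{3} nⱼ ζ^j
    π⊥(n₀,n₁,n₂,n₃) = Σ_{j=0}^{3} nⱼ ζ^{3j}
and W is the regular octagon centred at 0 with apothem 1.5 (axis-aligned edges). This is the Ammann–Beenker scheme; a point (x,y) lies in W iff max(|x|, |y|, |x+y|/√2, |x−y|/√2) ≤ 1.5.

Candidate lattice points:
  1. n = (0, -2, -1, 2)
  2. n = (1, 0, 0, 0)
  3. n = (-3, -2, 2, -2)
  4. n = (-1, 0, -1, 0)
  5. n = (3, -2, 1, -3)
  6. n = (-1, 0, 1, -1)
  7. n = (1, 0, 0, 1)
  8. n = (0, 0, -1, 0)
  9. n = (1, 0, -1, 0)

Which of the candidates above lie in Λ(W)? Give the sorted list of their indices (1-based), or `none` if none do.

With ζ = e^{iπ/4} the internal vectors are ζ^0,ζ^3,ζ^6,ζ^9.
candidate 1: n = (0, -2, -1, 2) → π⊥ ≈ (+2.828427, +1.000000); max(|x|,|y|,|x±y|/√2) = 2.828427 > 1.5 ⇒ ∉ W
candidate 2: n = (1, 0, 0, 0) → π⊥ ≈ (+1.000000, +0.000000); max(|x|,|y|,|x±y|/√2) = 1.000000 ≤ 1.5 ⇒ ∈ W
candidate 3: n = (-3, -2, 2, -2) → π⊥ ≈ (-3.000000, -4.828427); max(|x|,|y|,|x±y|/√2) = 5.535534 > 1.5 ⇒ ∉ W
candidate 4: n = (-1, 0, -1, 0) → π⊥ ≈ (-1.000000, +1.000000); max(|x|,|y|,|x±y|/√2) = 1.414214 ≤ 1.5 ⇒ ∈ W
candidate 5: n = (3, -2, 1, -3) → π⊥ ≈ (+2.292893, -4.535534); max(|x|,|y|,|x±y|/√2) = 4.828427 > 1.5 ⇒ ∉ W
candidate 6: n = (-1, 0, 1, -1) → π⊥ ≈ (-1.707107, -1.707107); max(|x|,|y|,|x±y|/√2) = 2.414214 > 1.5 ⇒ ∉ W
candidate 7: n = (1, 0, 0, 1) → π⊥ ≈ (+1.707107, +0.707107); max(|x|,|y|,|x±y|/√2) = 1.707107 > 1.5 ⇒ ∉ W
candidate 8: n = (0, 0, -1, 0) → π⊥ ≈ (+0.000000, +1.000000); max(|x|,|y|,|x±y|/√2) = 1.000000 ≤ 1.5 ⇒ ∈ W
candidate 9: n = (1, 0, -1, 0) → π⊥ ≈ (+1.000000, +1.000000); max(|x|,|y|,|x±y|/√2) = 1.414214 ≤ 1.5 ⇒ ∈ W

2, 4, 8, 9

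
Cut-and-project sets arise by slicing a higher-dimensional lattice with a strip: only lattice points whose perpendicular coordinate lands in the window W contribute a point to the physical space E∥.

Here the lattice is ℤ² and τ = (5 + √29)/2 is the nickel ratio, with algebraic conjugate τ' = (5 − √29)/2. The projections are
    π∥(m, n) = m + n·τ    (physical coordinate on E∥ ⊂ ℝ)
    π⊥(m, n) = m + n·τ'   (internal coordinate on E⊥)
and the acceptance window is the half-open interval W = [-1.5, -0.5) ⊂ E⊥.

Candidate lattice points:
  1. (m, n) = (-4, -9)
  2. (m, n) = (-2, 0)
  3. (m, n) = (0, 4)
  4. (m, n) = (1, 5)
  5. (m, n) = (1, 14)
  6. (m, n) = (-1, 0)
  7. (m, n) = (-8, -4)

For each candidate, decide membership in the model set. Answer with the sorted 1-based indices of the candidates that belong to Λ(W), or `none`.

3, 6

τ' = (5−√29)/2 ≈ -0.19258.
[1] lift (-4,-9): star map gives -2.26676; window check -1.5 ≤ -2.26676 < -0.5 is false → out
[2] lift (-2,0): star map gives -2.00000; window check -1.5 ≤ -2.00000 < -0.5 is false → out
[3] lift (0,4): star map gives -0.77033; window check -1.5 ≤ -0.77033 < -0.5 is true → IN Λ
[4] lift (1,5): star map gives 0.03709; window check -1.5 ≤ 0.03709 < -0.5 is false → out
[5] lift (1,14): star map gives -1.69615; window check -1.5 ≤ -1.69615 < -0.5 is false → out
[6] lift (-1,0): star map gives -1.00000; window check -1.5 ≤ -1.00000 < -0.5 is true → IN Λ
[7] lift (-8,-4): star map gives -7.22967; window check -1.5 ≤ -7.22967 < -0.5 is false → out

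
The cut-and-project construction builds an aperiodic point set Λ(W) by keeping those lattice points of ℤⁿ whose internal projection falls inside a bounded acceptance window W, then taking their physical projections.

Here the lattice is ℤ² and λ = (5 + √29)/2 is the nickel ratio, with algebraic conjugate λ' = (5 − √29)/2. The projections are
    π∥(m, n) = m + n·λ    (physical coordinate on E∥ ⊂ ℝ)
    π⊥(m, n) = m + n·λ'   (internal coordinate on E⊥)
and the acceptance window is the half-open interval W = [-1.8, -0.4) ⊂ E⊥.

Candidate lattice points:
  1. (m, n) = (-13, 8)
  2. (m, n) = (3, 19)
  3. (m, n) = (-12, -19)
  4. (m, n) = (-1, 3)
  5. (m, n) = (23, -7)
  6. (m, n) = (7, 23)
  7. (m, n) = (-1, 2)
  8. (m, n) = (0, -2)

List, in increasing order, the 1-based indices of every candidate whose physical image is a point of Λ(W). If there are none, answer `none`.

2, 4, 7

Compute λ' = (5−√29)/2 = -0.1926, so π⊥(m,n) = m -0.1926·n.
#1 (-13,8): internal coord -13 + (8)·λ' = -14.5407; -14.5407 ∉ [-1.8, -0.4) → out
#2 (3,19): internal coord 3 + (19)·λ' = -0.6591; -0.6591 ∈ [-1.8, -0.4) → IN Λ
#3 (-12,-19): internal coord -12 + (-19)·λ' = -8.3409; -8.3409 ∉ [-1.8, -0.4) → out
#4 (-1,3): internal coord -1 + (3)·λ' = -1.5777; -1.5777 ∈ [-1.8, -0.4) → IN Λ
#5 (23,-7): internal coord 23 + (-7)·λ' = +24.3481; +24.3481 ∉ [-1.8, -0.4) → out
#6 (7,23): internal coord 7 + (23)·λ' = +2.5706; +2.5706 ∉ [-1.8, -0.4) → out
#7 (-1,2): internal coord -1 + (2)·λ' = -1.3852; -1.3852 ∈ [-1.8, -0.4) → IN Λ
#8 (0,-2): internal coord 0 + (-2)·λ' = +0.3852; +0.3852 ∉ [-1.8, -0.4) → out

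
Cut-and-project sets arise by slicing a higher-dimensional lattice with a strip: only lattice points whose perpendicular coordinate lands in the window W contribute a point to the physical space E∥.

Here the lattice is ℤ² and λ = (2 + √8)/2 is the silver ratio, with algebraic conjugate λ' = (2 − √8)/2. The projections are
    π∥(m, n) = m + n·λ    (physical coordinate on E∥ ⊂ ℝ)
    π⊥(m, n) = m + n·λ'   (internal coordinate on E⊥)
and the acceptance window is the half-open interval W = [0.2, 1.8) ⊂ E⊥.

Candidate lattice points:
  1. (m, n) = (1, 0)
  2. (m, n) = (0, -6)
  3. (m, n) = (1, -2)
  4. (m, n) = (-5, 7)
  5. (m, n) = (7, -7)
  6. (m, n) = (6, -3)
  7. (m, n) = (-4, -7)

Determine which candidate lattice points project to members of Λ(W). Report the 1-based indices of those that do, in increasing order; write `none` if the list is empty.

λ' = (2−√8)/2 ≈ -0.41421.
candidate 1: (m,n)=(1,0) → π∥ = 1+0·λ ≈ 1.00000, π⊥ = 1+0·λ' ≈ 1.00000 ∈ [0.2, 1.8) ⇒ IN Λ
candidate 2: (m,n)=(0,-6) → π∥ = 0-6·λ ≈ -14.48528, π⊥ = 0-6·λ' ≈ 2.48528 ∉ [0.2, 1.8) ⇒ out
candidate 3: (m,n)=(1,-2) → π∥ = 1-2·λ ≈ -3.82843, π⊥ = 1-2·λ' ≈ 1.82843 ∉ [0.2, 1.8) ⇒ out
candidate 4: (m,n)=(-5,7) → π∥ = -5+7·λ ≈ 11.89949, π⊥ = -5+7·λ' ≈ -7.89949 ∉ [0.2, 1.8) ⇒ out
candidate 5: (m,n)=(7,-7) → π∥ = 7-7·λ ≈ -9.89949, π⊥ = 7-7·λ' ≈ 9.89949 ∉ [0.2, 1.8) ⇒ out
candidate 6: (m,n)=(6,-3) → π∥ = 6-3·λ ≈ -1.24264, π⊥ = 6-3·λ' ≈ 7.24264 ∉ [0.2, 1.8) ⇒ out
candidate 7: (m,n)=(-4,-7) → π∥ = -4-7·λ ≈ -20.89949, π⊥ = -4-7·λ' ≈ -1.10051 ∉ [0.2, 1.8) ⇒ out

1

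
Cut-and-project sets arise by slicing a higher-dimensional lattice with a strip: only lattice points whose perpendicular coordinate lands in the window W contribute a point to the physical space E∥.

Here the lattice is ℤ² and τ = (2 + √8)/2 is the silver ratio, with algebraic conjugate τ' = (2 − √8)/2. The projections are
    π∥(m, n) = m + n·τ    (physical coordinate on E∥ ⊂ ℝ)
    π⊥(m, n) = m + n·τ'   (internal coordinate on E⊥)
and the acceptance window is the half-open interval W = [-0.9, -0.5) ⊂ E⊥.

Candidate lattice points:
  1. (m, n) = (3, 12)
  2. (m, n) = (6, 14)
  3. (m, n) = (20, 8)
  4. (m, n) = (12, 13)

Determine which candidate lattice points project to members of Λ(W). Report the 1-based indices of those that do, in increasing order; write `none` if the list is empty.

none

Compute τ' = (2−√8)/2 = -0.4142, so π⊥(m,n) = m -0.4142·n.
#1 (3,12): internal coord 3 + (12)·τ' = -1.9706; -1.9706 ∉ [-0.9, -0.5) → out
#2 (6,14): internal coord 6 + (14)·τ' = +0.2010; +0.2010 ∉ [-0.9, -0.5) → out
#3 (20,8): internal coord 20 + (8)·τ' = +16.6863; +16.6863 ∉ [-0.9, -0.5) → out
#4 (12,13): internal coord 12 + (13)·τ' = +6.6152; +6.6152 ∉ [-0.9, -0.5) → out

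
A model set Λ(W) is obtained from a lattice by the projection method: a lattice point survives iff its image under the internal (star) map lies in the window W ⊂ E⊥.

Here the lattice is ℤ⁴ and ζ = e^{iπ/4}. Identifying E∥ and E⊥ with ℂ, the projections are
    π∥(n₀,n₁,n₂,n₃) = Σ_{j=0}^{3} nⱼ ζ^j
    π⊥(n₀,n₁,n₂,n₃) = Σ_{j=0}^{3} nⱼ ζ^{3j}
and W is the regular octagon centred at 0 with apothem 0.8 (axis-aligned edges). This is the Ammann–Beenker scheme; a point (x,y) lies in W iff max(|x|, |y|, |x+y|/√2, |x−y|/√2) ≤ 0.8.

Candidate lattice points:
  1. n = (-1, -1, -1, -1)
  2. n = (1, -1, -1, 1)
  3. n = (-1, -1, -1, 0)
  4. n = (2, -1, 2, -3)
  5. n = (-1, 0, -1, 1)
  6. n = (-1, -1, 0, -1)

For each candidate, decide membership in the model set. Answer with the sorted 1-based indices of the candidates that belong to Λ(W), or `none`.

Internal map: ζ^{3j} for j=0..3 gives (1,0), (−√2/2,√2/2), (0,−1), (√2/2,√2/2).
#1 (-1, -1, -1, -1): internal (-1.0000, -0.4142); octagon support 1.0000 vs apothem 0.8 → ∉ W
#2 (1, -1, -1, 1): internal (2.4142, 1.0000); octagon support 2.4142 vs apothem 0.8 → ∉ W
#3 (-1, -1, -1, 0): internal (-0.2929, 0.2929); octagon support 0.4142 vs apothem 0.8 → ∈ W
#4 (2, -1, 2, -3): internal (0.5858, -4.8284); octagon support 4.8284 vs apothem 0.8 → ∉ W
#5 (-1, 0, -1, 1): internal (-0.2929, 1.7071); octagon support 1.7071 vs apothem 0.8 → ∉ W
#6 (-1, -1, 0, -1): internal (-1.0000, -1.4142); octagon support 1.7071 vs apothem 0.8 → ∉ W

3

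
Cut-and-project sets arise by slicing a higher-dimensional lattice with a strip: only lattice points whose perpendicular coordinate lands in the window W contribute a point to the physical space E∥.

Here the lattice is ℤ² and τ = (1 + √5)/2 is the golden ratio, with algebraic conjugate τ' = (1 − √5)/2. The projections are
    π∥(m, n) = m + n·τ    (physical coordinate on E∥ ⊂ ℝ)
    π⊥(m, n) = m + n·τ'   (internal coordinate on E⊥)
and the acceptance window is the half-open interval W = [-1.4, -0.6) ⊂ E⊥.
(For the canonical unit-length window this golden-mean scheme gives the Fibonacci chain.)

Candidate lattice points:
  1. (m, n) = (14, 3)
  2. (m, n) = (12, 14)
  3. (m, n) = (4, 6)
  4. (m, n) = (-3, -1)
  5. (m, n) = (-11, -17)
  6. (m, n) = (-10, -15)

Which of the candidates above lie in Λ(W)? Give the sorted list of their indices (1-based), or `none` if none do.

6

Compute τ' = (1−√5)/2 = -0.61803, so π⊥(m,n) = m -0.61803·n.
[1] lift (14,3): star map gives 12.14590; window check -1.4 ≤ 12.14590 < -0.6 is false → out
[2] lift (12,14): star map gives 3.34752; window check -1.4 ≤ 3.34752 < -0.6 is false → out
[3] lift (4,6): star map gives 0.29180; window check -1.4 ≤ 0.29180 < -0.6 is false → out
[4] lift (-3,-1): star map gives -2.38197; window check -1.4 ≤ -2.38197 < -0.6 is false → out
[5] lift (-11,-17): star map gives -0.49342; window check -1.4 ≤ -0.49342 < -0.6 is false → out
[6] lift (-10,-15): star map gives -0.72949; window check -1.4 ≤ -0.72949 < -0.6 is true → IN Λ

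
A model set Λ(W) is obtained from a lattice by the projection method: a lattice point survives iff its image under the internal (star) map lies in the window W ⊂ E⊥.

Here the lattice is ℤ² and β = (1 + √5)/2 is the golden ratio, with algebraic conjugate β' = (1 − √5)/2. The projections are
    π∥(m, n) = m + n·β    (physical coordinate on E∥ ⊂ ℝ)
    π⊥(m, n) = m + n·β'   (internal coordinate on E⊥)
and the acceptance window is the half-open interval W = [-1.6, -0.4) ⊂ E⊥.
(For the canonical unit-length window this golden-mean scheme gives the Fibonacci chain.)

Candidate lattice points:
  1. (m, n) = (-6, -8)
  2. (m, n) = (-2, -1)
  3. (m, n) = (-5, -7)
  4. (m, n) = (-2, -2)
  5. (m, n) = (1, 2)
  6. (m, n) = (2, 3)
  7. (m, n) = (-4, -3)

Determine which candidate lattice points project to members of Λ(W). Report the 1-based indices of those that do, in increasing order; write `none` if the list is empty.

1, 2, 3, 4

β' = (1−√5)/2 ≈ -0.618034.
candidate 1: (m,n)=(-6,-8) → π∥ = -6-8·β ≈ -18.944272, π⊥ = -6-8·β' ≈ -1.055728 ∈ [-1.6, -0.4) ⇒ IN Λ
candidate 2: (m,n)=(-2,-1) → π∥ = -2-1·β ≈ -3.618034, π⊥ = -2-1·β' ≈ -1.381966 ∈ [-1.6, -0.4) ⇒ IN Λ
candidate 3: (m,n)=(-5,-7) → π∥ = -5-7·β ≈ -16.326238, π⊥ = -5-7·β' ≈ -0.673762 ∈ [-1.6, -0.4) ⇒ IN Λ
candidate 4: (m,n)=(-2,-2) → π∥ = -2-2·β ≈ -5.236068, π⊥ = -2-2·β' ≈ -0.763932 ∈ [-1.6, -0.4) ⇒ IN Λ
candidate 5: (m,n)=(1,2) → π∥ = 1+2·β ≈ 4.236068, π⊥ = 1+2·β' ≈ -0.236068 ∉ [-1.6, -0.4) ⇒ out
candidate 6: (m,n)=(2,3) → π∥ = 2+3·β ≈ 6.854102, π⊥ = 2+3·β' ≈ 0.145898 ∉ [-1.6, -0.4) ⇒ out
candidate 7: (m,n)=(-4,-3) → π∥ = -4-3·β ≈ -8.854102, π⊥ = -4-3·β' ≈ -2.145898 ∉ [-1.6, -0.4) ⇒ out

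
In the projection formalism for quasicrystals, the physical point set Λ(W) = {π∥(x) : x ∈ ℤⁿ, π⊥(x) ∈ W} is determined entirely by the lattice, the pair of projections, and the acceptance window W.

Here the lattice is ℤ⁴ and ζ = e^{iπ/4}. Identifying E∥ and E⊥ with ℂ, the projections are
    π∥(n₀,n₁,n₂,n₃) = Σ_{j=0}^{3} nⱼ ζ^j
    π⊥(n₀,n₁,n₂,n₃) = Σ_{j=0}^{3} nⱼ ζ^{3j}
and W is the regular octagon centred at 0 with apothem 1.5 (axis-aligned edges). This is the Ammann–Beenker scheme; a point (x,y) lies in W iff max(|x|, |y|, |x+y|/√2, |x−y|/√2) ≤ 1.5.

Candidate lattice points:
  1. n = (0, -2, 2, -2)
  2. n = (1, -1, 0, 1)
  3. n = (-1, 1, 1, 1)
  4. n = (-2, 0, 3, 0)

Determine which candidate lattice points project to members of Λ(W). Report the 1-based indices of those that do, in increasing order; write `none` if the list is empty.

With ζ = e^{iπ/4} the internal vectors are ζ^0,ζ^3,ζ^6,ζ^9.
#1 (0, -2, 2, -2): internal (0.00000, -4.82843); octagon support 4.82843 vs apothem 1.5 → ∉ W
#2 (1, -1, 0, 1): internal (2.41421, 0.00000); octagon support 2.41421 vs apothem 1.5 → ∉ W
#3 (-1, 1, 1, 1): internal (-1.00000, 0.41421); octagon support 1.00000 vs apothem 1.5 → ∈ W
#4 (-2, 0, 3, 0): internal (-2.00000, -3.00000); octagon support 3.53553 vs apothem 1.5 → ∉ W

3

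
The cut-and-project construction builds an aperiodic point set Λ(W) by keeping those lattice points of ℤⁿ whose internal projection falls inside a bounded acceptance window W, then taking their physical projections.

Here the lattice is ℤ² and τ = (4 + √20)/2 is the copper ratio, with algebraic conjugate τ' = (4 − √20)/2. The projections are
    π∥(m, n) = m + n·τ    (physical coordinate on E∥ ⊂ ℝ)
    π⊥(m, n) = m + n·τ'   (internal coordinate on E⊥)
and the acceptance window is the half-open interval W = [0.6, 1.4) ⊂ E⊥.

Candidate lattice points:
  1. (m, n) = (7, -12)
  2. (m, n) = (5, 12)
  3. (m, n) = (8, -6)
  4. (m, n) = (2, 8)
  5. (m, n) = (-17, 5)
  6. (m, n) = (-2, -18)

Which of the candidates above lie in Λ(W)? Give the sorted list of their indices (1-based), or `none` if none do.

Numerically τ ≈ 4.236068 and τ' = −1/τ ≈ -0.236068.
candidate 1: (m,n)=(7,-12) → π∥ = 7-12·τ ≈ -43.832816, π⊥ = 7-12·τ' ≈ 9.832816 ∉ [0.6, 1.4) ⇒ out
candidate 2: (m,n)=(5,12) → π∥ = 5+12·τ ≈ 55.832816, π⊥ = 5+12·τ' ≈ 2.167184 ∉ [0.6, 1.4) ⇒ out
candidate 3: (m,n)=(8,-6) → π∥ = 8-6·τ ≈ -17.416408, π⊥ = 8-6·τ' ≈ 9.416408 ∉ [0.6, 1.4) ⇒ out
candidate 4: (m,n)=(2,8) → π∥ = 2+8·τ ≈ 35.888544, π⊥ = 2+8·τ' ≈ 0.111456 ∉ [0.6, 1.4) ⇒ out
candidate 5: (m,n)=(-17,5) → π∥ = -17+5·τ ≈ 4.180340, π⊥ = -17+5·τ' ≈ -18.180340 ∉ [0.6, 1.4) ⇒ out
candidate 6: (m,n)=(-2,-18) → π∥ = -2-18·τ ≈ -78.249224, π⊥ = -2-18·τ' ≈ 2.249224 ∉ [0.6, 1.4) ⇒ out

none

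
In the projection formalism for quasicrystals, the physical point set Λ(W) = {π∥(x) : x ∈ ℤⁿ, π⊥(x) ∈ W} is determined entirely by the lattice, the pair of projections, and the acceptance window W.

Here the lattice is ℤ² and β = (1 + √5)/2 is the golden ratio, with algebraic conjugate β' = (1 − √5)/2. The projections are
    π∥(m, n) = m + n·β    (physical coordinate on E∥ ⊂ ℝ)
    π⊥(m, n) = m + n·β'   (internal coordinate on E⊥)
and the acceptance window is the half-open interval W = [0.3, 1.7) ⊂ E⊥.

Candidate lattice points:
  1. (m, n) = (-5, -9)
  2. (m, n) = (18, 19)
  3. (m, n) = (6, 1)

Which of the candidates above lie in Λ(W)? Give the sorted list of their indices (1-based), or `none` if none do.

β' = (1−√5)/2 ≈ -0.61803.
candidate 1: (m,n)=(-5,-9) → π∥ = -5-9·β ≈ -19.56231, π⊥ = -5-9·β' ≈ 0.56231 ∈ [0.3, 1.7) ⇒ IN Λ
candidate 2: (m,n)=(18,19) → π∥ = 18+19·β ≈ 48.74265, π⊥ = 18+19·β' ≈ 6.25735 ∉ [0.3, 1.7) ⇒ out
candidate 3: (m,n)=(6,1) → π∥ = 6+1·β ≈ 7.61803, π⊥ = 6+1·β' ≈ 5.38197 ∉ [0.3, 1.7) ⇒ out

1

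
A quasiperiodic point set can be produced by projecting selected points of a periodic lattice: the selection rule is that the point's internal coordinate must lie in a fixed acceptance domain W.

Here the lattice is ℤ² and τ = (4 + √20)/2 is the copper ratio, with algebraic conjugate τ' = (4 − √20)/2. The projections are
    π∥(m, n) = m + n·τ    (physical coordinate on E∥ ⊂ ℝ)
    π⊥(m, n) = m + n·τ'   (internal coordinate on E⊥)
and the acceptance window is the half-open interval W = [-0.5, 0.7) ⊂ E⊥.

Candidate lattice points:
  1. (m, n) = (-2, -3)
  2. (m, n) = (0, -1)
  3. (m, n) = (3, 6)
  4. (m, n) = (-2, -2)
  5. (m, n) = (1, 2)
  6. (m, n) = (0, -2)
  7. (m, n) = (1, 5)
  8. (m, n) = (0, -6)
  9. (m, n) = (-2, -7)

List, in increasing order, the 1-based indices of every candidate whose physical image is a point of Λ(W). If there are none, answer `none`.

Numerically τ ≈ 4.236068 and τ' = −1/τ ≈ -0.236068.
[1] lift (-2,-3): star map gives -1.291796; window check -0.5 ≤ -1.291796 < 0.7 is false → out
[2] lift (0,-1): star map gives 0.236068; window check -0.5 ≤ 0.236068 < 0.7 is true → IN Λ
[3] lift (3,6): star map gives 1.583592; window check -0.5 ≤ 1.583592 < 0.7 is false → out
[4] lift (-2,-2): star map gives -1.527864; window check -0.5 ≤ -1.527864 < 0.7 is false → out
[5] lift (1,2): star map gives 0.527864; window check -0.5 ≤ 0.527864 < 0.7 is true → IN Λ
[6] lift (0,-2): star map gives 0.472136; window check -0.5 ≤ 0.472136 < 0.7 is true → IN Λ
[7] lift (1,5): star map gives -0.180340; window check -0.5 ≤ -0.180340 < 0.7 is true → IN Λ
[8] lift (0,-6): star map gives 1.416408; window check -0.5 ≤ 1.416408 < 0.7 is false → out
[9] lift (-2,-7): star map gives -0.347524; window check -0.5 ≤ -0.347524 < 0.7 is true → IN Λ

2, 5, 6, 7, 9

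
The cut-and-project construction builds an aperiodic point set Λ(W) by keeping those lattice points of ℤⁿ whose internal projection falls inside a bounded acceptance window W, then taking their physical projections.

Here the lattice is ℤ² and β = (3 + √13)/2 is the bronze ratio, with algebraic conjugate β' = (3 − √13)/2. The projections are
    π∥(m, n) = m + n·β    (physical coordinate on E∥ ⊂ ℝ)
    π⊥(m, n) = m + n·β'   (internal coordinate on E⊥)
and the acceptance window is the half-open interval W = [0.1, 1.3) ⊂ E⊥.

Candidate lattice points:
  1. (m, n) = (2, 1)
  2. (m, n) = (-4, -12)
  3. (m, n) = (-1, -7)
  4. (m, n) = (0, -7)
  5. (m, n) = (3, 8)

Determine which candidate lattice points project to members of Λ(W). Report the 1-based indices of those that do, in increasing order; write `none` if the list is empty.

β' = (3−√13)/2 ≈ -0.302776.
[1] lift (2,1): star map gives 1.697224; window check 0.1 ≤ 1.697224 < 1.3 is false → out
[2] lift (-4,-12): star map gives -0.366692; window check 0.1 ≤ -0.366692 < 1.3 is false → out
[3] lift (-1,-7): star map gives 1.119429; window check 0.1 ≤ 1.119429 < 1.3 is true → IN Λ
[4] lift (0,-7): star map gives 2.119429; window check 0.1 ≤ 2.119429 < 1.3 is false → out
[5] lift (3,8): star map gives 0.577795; window check 0.1 ≤ 0.577795 < 1.3 is true → IN Λ

3, 5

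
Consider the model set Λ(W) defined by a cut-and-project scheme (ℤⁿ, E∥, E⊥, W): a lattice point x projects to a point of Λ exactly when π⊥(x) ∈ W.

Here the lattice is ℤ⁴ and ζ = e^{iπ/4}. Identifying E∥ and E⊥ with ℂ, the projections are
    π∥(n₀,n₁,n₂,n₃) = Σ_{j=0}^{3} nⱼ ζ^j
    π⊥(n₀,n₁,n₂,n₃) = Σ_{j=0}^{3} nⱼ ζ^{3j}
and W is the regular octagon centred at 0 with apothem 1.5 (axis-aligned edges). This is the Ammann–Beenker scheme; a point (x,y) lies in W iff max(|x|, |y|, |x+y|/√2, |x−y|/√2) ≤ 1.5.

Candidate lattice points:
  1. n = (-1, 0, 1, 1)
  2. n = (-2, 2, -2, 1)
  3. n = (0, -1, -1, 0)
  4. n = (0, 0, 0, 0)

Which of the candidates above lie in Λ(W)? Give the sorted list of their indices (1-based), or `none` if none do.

With ζ = e^{iπ/4} the internal vectors are ζ^0,ζ^3,ζ^6,ζ^9.
candidate 1: n = (-1, 0, 1, 1) → π⊥ ≈ (-0.292893, -0.292893); max(|x|,|y|,|x±y|/√2) = 0.414214 ≤ 1.5 ⇒ ∈ W
candidate 2: n = (-2, 2, -2, 1) → π⊥ ≈ (-2.707107, +4.121320); max(|x|,|y|,|x±y|/√2) = 4.828427 > 1.5 ⇒ ∉ W
candidate 3: n = (0, -1, -1, 0) → π⊥ ≈ (+0.707107, +0.292893); max(|x|,|y|,|x±y|/√2) = 0.707107 ≤ 1.5 ⇒ ∈ W
candidate 4: n = (0, 0, 0, 0) → π⊥ ≈ (+0.000000, +0.000000); max(|x|,|y|,|x±y|/√2) = 0.000000 ≤ 1.5 ⇒ ∈ W

1, 3, 4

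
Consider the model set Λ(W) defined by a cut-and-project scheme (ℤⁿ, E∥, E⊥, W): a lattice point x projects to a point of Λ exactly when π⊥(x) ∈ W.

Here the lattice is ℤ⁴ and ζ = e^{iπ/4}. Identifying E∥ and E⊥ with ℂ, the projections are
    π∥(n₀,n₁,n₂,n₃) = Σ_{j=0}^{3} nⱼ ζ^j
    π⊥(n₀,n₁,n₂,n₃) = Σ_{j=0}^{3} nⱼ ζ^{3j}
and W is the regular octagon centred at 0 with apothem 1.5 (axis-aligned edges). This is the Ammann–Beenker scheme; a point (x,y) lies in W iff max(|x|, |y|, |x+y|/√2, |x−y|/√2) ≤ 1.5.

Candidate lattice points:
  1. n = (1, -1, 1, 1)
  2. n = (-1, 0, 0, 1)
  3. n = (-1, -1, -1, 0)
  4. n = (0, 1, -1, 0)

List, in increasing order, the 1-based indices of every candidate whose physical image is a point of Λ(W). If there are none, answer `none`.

π⊥(n) = n₀ + n₁ζ³ + n₂ζ⁶ + n₃ζ⁹ where ζ = e^{iπ/4}.
candidate 1: n = (1, -1, 1, 1) → π⊥ ≈ (+2.41421, -1.00000); max(|x|,|y|,|x±y|/√2) = 2.41421 > 1.5 ⇒ ∉ W
candidate 2: n = (-1, 0, 0, 1) → π⊥ ≈ (-0.29289, +0.70711); max(|x|,|y|,|x±y|/√2) = 0.70711 ≤ 1.5 ⇒ ∈ W
candidate 3: n = (-1, -1, -1, 0) → π⊥ ≈ (-0.29289, +0.29289); max(|x|,|y|,|x±y|/√2) = 0.41421 ≤ 1.5 ⇒ ∈ W
candidate 4: n = (0, 1, -1, 0) → π⊥ ≈ (-0.70711, +1.70711); max(|x|,|y|,|x±y|/√2) = 1.70711 > 1.5 ⇒ ∉ W

2, 3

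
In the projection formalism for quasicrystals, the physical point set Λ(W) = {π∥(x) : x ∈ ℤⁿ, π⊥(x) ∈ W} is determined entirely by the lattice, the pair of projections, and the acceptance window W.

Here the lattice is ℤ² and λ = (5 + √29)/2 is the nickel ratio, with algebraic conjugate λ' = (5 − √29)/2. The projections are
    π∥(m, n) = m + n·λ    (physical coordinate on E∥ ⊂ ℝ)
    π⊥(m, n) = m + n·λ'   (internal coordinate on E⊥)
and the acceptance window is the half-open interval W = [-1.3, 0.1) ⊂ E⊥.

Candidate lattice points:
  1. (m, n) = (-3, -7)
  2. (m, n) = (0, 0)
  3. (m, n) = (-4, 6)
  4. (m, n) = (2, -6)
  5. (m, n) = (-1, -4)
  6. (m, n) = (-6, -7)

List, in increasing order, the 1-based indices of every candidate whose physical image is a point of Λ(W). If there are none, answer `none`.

2, 5

λ' = (5−√29)/2 ≈ -0.1926.
[1] lift (-3,-7): star map gives -1.6519; window check -1.3 ≤ -1.6519 < 0.1 is false → out
[2] lift (0,0): star map gives 0.0000; window check -1.3 ≤ 0.0000 < 0.1 is true → IN Λ
[3] lift (-4,6): star map gives -5.1555; window check -1.3 ≤ -5.1555 < 0.1 is false → out
[4] lift (2,-6): star map gives 3.1555; window check -1.3 ≤ 3.1555 < 0.1 is false → out
[5] lift (-1,-4): star map gives -0.2297; window check -1.3 ≤ -0.2297 < 0.1 is true → IN Λ
[6] lift (-6,-7): star map gives -4.6519; window check -1.3 ≤ -4.6519 < 0.1 is false → out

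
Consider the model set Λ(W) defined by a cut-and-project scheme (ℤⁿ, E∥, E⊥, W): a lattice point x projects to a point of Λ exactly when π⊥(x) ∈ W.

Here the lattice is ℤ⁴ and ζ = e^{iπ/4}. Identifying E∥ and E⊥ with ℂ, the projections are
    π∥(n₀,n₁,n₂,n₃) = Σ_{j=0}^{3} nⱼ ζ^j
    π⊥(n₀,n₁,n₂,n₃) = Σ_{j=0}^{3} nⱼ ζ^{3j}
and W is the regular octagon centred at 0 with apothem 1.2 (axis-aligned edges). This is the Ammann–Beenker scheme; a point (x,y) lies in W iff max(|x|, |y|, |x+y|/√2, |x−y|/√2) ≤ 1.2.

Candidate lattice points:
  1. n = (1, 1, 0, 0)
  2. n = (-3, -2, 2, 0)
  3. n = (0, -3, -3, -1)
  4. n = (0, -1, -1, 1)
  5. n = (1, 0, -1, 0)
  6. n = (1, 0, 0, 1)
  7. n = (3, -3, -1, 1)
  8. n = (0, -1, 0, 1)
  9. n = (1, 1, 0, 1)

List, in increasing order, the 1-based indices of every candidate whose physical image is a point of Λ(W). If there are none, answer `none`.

Internal map: ζ^{3j} for j=0..3 gives (1,0), (−√2/2,√2/2), (0,−1), (√2/2,√2/2).
candidate 1: n = (1, 1, 0, 0) → π⊥ ≈ (+0.292893, +0.707107); max(|x|,|y|,|x±y|/√2) = 0.707107 ≤ 1.2 ⇒ ∈ W
candidate 2: n = (-3, -2, 2, 0) → π⊥ ≈ (-1.585786, -3.414214); max(|x|,|y|,|x±y|/√2) = 3.535534 > 1.2 ⇒ ∉ W
candidate 3: n = (0, -3, -3, -1) → π⊥ ≈ (+1.414214, +0.171573); max(|x|,|y|,|x±y|/√2) = 1.414214 > 1.2 ⇒ ∉ W
candidate 4: n = (0, -1, -1, 1) → π⊥ ≈ (+1.414214, +1.000000); max(|x|,|y|,|x±y|/√2) = 1.707107 > 1.2 ⇒ ∉ W
candidate 5: n = (1, 0, -1, 0) → π⊥ ≈ (+1.000000, +1.000000); max(|x|,|y|,|x±y|/√2) = 1.414214 > 1.2 ⇒ ∉ W
candidate 6: n = (1, 0, 0, 1) → π⊥ ≈ (+1.707107, +0.707107); max(|x|,|y|,|x±y|/√2) = 1.707107 > 1.2 ⇒ ∉ W
candidate 7: n = (3, -3, -1, 1) → π⊥ ≈ (+5.828427, -0.414214); max(|x|,|y|,|x±y|/√2) = 5.828427 > 1.2 ⇒ ∉ W
candidate 8: n = (0, -1, 0, 1) → π⊥ ≈ (+1.414214, +0.000000); max(|x|,|y|,|x±y|/√2) = 1.414214 > 1.2 ⇒ ∉ W
candidate 9: n = (1, 1, 0, 1) → π⊥ ≈ (+1.000000, +1.414214); max(|x|,|y|,|x±y|/√2) = 1.707107 > 1.2 ⇒ ∉ W

1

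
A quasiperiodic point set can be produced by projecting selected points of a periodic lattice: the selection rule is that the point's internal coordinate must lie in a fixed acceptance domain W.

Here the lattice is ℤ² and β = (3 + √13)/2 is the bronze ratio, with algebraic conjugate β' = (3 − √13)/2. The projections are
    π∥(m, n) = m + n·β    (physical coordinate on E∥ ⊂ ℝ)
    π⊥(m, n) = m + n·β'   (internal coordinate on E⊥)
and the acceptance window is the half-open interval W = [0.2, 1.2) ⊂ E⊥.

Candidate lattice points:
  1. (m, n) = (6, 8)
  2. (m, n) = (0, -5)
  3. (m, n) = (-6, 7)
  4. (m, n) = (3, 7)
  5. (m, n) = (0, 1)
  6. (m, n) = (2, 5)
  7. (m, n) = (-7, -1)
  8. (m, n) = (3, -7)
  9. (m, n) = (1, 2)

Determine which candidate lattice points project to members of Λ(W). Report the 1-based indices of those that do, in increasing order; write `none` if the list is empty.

Numerically β ≈ 3.302776 and β' = −1/β ≈ -0.302776.
[1] lift (6,8): star map gives 3.577795; window check 0.2 ≤ 3.577795 < 1.2 is false → out
[2] lift (0,-5): star map gives 1.513878; window check 0.2 ≤ 1.513878 < 1.2 is false → out
[3] lift (-6,7): star map gives -8.119429; window check 0.2 ≤ -8.119429 < 1.2 is false → out
[4] lift (3,7): star map gives 0.880571; window check 0.2 ≤ 0.880571 < 1.2 is true → IN Λ
[5] lift (0,1): star map gives -0.302776; window check 0.2 ≤ -0.302776 < 1.2 is false → out
[6] lift (2,5): star map gives 0.486122; window check 0.2 ≤ 0.486122 < 1.2 is true → IN Λ
[7] lift (-7,-1): star map gives -6.697224; window check 0.2 ≤ -6.697224 < 1.2 is false → out
[8] lift (3,-7): star map gives 5.119429; window check 0.2 ≤ 5.119429 < 1.2 is false → out
[9] lift (1,2): star map gives 0.394449; window check 0.2 ≤ 0.394449 < 1.2 is true → IN Λ

4, 6, 9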